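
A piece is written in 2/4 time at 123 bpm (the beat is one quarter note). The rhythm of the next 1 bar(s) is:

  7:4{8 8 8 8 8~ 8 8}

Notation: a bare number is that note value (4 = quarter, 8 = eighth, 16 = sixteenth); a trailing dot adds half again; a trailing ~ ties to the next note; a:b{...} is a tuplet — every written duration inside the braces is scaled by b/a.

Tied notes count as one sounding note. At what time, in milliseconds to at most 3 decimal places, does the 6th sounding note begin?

note 6 onset = 12/7b = 836.237ms

1. 0.0ms @ 0 + 139.373ms (2/7)
2. 139.373ms @ 2/7 + 139.373ms (2/7)
3. 278.746ms @ 4/7 + 139.373ms (2/7)
4. 418.118ms @ 6/7 + 139.373ms (2/7)
5. 557.491ms @ 8/7 + 278.746ms (4/7)
6. 836.237ms @ 12/7 + 139.373ms (2/7)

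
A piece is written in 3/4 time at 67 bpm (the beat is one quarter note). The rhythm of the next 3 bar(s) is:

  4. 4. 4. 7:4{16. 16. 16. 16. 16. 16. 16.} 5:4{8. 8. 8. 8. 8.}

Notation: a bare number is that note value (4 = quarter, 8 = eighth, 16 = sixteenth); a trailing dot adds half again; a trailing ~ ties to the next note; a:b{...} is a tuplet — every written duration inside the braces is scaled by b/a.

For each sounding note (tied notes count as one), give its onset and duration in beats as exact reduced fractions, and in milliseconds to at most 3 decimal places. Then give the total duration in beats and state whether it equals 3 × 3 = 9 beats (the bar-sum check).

1) 0.0ms=0b +1343.284ms=3/2b
2) 1343.284ms=3/2b +1343.284ms=3/2b
3) 2686.567ms=3b +1343.284ms=3/2b
4) 4029.851ms=9/2b +191.898ms=3/14b
5) 4221.748ms=33/7b +191.898ms=3/14b
6) 4413.646ms=69/14b +191.898ms=3/14b
7) 4605.544ms=36/7b +191.898ms=3/14b
8) 4797.441ms=75/14b +191.898ms=3/14b
9) 4989.339ms=39/7b +191.898ms=3/14b
10) 5181.237ms=81/14b +191.898ms=3/14b
11) 5373.134ms=6b +537.313ms=3/5b
12) 5910.448ms=33/5b +537.313ms=3/5b
13) 6447.761ms=36/5b +537.313ms=3/5b
14) 6985.075ms=39/5b +537.313ms=3/5b
15) 7522.388ms=42/5b +537.313ms=3/5b
Σ=9b of 9 (67bpm 3/4) — PASS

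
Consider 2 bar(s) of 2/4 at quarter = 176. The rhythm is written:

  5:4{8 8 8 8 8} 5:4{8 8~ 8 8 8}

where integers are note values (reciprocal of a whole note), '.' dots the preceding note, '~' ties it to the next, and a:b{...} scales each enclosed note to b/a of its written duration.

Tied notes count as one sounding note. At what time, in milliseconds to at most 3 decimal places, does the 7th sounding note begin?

note 7 onset = 12/5b = 818.182ms

1. 0.0ms @ 0 + 136.364ms (2/5)
2. 136.364ms @ 2/5 + 136.364ms (2/5)
3. 272.727ms @ 4/5 + 136.364ms (2/5)
4. 409.091ms @ 6/5 + 136.364ms (2/5)
5. 545.455ms @ 8/5 + 136.364ms (2/5)
6. 681.818ms @ 2 + 136.364ms (2/5)
7. 818.182ms @ 12/5 + 272.727ms (4/5)
8. 1090.909ms @ 16/5 + 136.364ms (2/5)
9. 1227.273ms @ 18/5 + 136.364ms (2/5)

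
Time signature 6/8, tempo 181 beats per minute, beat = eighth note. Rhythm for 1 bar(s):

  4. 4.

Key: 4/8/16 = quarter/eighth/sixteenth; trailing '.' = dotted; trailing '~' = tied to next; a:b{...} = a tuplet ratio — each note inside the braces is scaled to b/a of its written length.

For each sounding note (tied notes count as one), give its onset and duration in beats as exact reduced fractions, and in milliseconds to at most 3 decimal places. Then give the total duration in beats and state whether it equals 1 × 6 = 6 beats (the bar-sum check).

1) 0.0ms=0b +994.475ms=3b
2) 994.475ms=3b +994.475ms=3b
Σ=6b of 6 (181bpm 6/8) — PASS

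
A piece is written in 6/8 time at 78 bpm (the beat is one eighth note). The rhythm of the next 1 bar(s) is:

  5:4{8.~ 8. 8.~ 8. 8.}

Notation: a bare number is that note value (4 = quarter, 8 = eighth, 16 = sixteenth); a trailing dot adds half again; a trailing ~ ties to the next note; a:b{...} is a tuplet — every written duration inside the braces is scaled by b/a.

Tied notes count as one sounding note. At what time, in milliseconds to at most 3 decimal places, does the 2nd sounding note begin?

1. 0.0ms @ 0 + 1846.154ms (12/5)
2. 1846.154ms @ 12/5 + 1846.154ms (12/5)
3. 3692.308ms @ 24/5 + 923.077ms (6/5)

note 2 onset = 12/5b = 1846.154ms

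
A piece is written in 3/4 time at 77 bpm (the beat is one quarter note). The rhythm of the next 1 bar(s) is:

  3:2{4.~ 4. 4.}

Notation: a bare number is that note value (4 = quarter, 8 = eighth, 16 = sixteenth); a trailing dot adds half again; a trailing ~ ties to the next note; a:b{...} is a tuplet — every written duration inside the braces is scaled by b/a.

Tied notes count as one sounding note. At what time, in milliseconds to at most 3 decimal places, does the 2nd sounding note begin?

1. 0.0ms @ 0 + 1558.442ms (2)
2. 1558.442ms @ 2 + 779.221ms (1)

note 2 onset = 2b = 1558.442ms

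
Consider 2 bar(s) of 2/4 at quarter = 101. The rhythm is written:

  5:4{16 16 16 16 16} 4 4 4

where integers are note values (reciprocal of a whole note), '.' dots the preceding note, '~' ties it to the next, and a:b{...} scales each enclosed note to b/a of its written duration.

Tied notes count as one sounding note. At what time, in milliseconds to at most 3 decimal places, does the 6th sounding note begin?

note 6 onset = 1b = 594.059ms

1. 0.0ms @ 0 + 118.812ms (1/5)
2. 118.812ms @ 1/5 + 118.812ms (1/5)
3. 237.624ms @ 2/5 + 118.812ms (1/5)
4. 356.436ms @ 3/5 + 118.812ms (1/5)
5. 475.248ms @ 4/5 + 118.812ms (1/5)
6. 594.059ms @ 1 + 594.059ms (1)
7. 1188.119ms @ 2 + 594.059ms (1)
8. 1782.178ms @ 3 + 594.059ms (1)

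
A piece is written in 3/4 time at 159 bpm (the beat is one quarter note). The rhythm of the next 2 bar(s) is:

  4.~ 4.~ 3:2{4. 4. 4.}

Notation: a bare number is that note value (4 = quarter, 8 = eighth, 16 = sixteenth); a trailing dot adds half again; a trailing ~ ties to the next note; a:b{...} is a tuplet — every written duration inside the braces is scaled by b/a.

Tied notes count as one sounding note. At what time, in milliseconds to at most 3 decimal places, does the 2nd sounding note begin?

note 2 onset = 4b = 1509.434ms

1. 0.0ms @ 0 + 1509.434ms (4)
2. 1509.434ms @ 4 + 377.358ms (1)
3. 1886.792ms @ 5 + 377.358ms (1)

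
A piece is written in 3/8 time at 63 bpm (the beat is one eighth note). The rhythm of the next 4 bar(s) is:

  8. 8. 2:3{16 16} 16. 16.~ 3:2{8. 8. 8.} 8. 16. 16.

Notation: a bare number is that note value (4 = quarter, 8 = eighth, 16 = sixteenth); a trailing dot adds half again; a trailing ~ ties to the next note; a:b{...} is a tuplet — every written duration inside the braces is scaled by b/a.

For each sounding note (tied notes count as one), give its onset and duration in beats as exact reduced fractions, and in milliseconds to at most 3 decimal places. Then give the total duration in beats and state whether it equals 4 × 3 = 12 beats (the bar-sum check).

1) 0.0ms=0b +1428.571ms=3/2b
2) 1428.571ms=3/2b +1428.571ms=3/2b
3) 2857.143ms=3b +714.286ms=3/4b
4) 3571.429ms=15/4b +714.286ms=3/4b
5) 4285.714ms=9/2b +714.286ms=3/4b
6) 5000.0ms=21/4b +1666.667ms=7/4b
7) 6666.667ms=7b +952.381ms=1b
8) 7619.048ms=8b +952.381ms=1b
9) 8571.429ms=9b +1428.571ms=3/2b
10) 10000.0ms=21/2b +714.286ms=3/4b
11) 10714.286ms=45/4b +714.286ms=3/4b
Σ=12b of 12 (63bpm 3/8) — PASS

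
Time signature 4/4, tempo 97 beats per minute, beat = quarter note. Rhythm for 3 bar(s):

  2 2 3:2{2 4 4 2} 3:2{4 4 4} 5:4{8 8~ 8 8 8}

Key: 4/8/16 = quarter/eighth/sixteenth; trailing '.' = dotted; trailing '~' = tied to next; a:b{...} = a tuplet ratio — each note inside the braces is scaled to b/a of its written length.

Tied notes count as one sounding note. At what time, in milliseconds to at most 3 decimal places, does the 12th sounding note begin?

note 12 onset = 56/5b = 6927.835ms

1. 0.0ms @ 0 + 1237.113ms (2)
2. 1237.113ms @ 2 + 1237.113ms (2)
3. 2474.227ms @ 4 + 824.742ms (4/3)
4. 3298.969ms @ 16/3 + 412.371ms (2/3)
5. 3711.34ms @ 6 + 412.371ms (2/3)
6. 4123.711ms @ 20/3 + 824.742ms (4/3)
7. 4948.454ms @ 8 + 412.371ms (2/3)
8. 5360.825ms @ 26/3 + 412.371ms (2/3)
9. 5773.196ms @ 28/3 + 412.371ms (2/3)
10. 6185.567ms @ 10 + 247.423ms (2/5)
11. 6432.99ms @ 52/5 + 494.845ms (4/5)
12. 6927.835ms @ 56/5 + 247.423ms (2/5)
13. 7175.258ms @ 58/5 + 247.423ms (2/5)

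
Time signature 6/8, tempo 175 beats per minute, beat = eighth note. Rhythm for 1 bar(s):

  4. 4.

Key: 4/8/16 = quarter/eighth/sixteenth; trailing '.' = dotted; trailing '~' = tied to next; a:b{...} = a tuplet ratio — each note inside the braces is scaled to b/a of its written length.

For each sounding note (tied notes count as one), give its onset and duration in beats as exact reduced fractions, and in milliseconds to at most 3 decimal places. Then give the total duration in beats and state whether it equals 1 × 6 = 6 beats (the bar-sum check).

1) 0.0ms=0b +1028.571ms=3b
2) 1028.571ms=3b +1028.571ms=3b
Σ=6b of 6 (175bpm 6/8) — PASS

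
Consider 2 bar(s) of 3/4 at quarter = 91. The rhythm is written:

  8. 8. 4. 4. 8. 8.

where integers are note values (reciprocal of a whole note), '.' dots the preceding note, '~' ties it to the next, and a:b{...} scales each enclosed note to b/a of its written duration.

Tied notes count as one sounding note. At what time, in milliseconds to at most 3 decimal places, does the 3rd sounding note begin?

1. 0.0ms @ 0 + 494.505ms (3/4)
2. 494.505ms @ 3/4 + 494.505ms (3/4)
3. 989.011ms @ 3/2 + 989.011ms (3/2)
4. 1978.022ms @ 3 + 989.011ms (3/2)
5. 2967.033ms @ 9/2 + 494.505ms (3/4)
6. 3461.538ms @ 21/4 + 494.505ms (3/4)

note 3 onset = 3/2b = 989.011ms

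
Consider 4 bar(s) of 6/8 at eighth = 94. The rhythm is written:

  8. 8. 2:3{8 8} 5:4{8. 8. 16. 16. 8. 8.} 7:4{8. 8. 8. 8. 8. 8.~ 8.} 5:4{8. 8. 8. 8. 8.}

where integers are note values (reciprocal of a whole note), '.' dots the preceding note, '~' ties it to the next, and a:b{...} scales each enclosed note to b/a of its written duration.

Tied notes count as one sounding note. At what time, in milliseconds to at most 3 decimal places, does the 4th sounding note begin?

note 4 onset = 9/2b = 2872.34ms

1. 0.0ms @ 0 + 957.447ms (3/2)
2. 957.447ms @ 3/2 + 957.447ms (3/2)
3. 1914.894ms @ 3 + 957.447ms (3/2)
4. 2872.34ms @ 9/2 + 957.447ms (3/2)
5. 3829.787ms @ 6 + 765.957ms (6/5)
6. 4595.745ms @ 36/5 + 765.957ms (6/5)
7. 5361.702ms @ 42/5 + 382.979ms (3/5)
8. 5744.681ms @ 9 + 382.979ms (3/5)
9. 6127.66ms @ 48/5 + 765.957ms (6/5)
10. 6893.617ms @ 54/5 + 765.957ms (6/5)
11. 7659.574ms @ 12 + 547.112ms (6/7)
12. 8206.687ms @ 90/7 + 547.112ms (6/7)
13. 8753.799ms @ 96/7 + 547.112ms (6/7)
14. 9300.912ms @ 102/7 + 547.112ms (6/7)
15. 9848.024ms @ 108/7 + 547.112ms (6/7)
16. 10395.137ms @ 114/7 + 1094.225ms (12/7)
17. 11489.362ms @ 18 + 765.957ms (6/5)
18. 12255.319ms @ 96/5 + 765.957ms (6/5)
19. 13021.277ms @ 102/5 + 765.957ms (6/5)
20. 13787.234ms @ 108/5 + 765.957ms (6/5)
21. 14553.191ms @ 114/5 + 765.957ms (6/5)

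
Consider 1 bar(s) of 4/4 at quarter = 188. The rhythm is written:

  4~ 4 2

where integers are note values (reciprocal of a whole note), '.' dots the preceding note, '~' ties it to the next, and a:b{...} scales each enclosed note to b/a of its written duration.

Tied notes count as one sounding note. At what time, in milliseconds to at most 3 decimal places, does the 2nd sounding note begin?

1. 0.0ms @ 0 + 638.298ms (2)
2. 638.298ms @ 2 + 638.298ms (2)

note 2 onset = 2b = 638.298ms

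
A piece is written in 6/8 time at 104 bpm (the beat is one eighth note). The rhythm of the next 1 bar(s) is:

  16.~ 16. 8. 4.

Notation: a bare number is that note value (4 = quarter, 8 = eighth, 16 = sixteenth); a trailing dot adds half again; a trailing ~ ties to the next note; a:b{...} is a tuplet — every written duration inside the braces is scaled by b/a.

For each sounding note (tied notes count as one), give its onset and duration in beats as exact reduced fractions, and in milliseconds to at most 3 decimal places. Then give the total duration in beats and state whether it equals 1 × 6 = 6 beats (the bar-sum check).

1) 0.0ms=0b +865.385ms=3/2b
2) 865.385ms=3/2b +865.385ms=3/2b
3) 1730.769ms=3b +1730.769ms=3b
Σ=6b of 6 (104bpm 6/8) — PASS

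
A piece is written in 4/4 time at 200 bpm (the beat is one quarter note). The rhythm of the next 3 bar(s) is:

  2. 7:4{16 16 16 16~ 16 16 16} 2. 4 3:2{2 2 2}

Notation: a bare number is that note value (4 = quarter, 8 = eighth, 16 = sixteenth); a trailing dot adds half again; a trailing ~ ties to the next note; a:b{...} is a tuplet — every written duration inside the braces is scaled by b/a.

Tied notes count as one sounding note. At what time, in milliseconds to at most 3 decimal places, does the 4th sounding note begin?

note 4 onset = 23/7b = 985.714ms

1. 0.0ms @ 0 + 900.0ms (3)
2. 900.0ms @ 3 + 42.857ms (1/7)
3. 942.857ms @ 22/7 + 42.857ms (1/7)
4. 985.714ms @ 23/7 + 42.857ms (1/7)
5. 1028.571ms @ 24/7 + 85.714ms (2/7)
6. 1114.286ms @ 26/7 + 42.857ms (1/7)
7. 1157.143ms @ 27/7 + 42.857ms (1/7)
8. 1200.0ms @ 4 + 900.0ms (3)
9. 2100.0ms @ 7 + 300.0ms (1)
10. 2400.0ms @ 8 + 400.0ms (4/3)
11. 2800.0ms @ 28/3 + 400.0ms (4/3)
12. 3200.0ms @ 32/3 + 400.0ms (4/3)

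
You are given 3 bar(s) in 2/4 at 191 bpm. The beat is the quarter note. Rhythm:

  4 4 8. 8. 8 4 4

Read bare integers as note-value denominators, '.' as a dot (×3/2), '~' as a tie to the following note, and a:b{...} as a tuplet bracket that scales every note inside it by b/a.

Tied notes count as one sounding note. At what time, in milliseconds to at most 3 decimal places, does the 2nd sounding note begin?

note 2 onset = 1b = 314.136ms

1. 0.0ms @ 0 + 314.136ms (1)
2. 314.136ms @ 1 + 314.136ms (1)
3. 628.272ms @ 2 + 235.602ms (3/4)
4. 863.874ms @ 11/4 + 235.602ms (3/4)
5. 1099.476ms @ 7/2 + 157.068ms (1/2)
6. 1256.545ms @ 4 + 314.136ms (1)
7. 1570.681ms @ 5 + 314.136ms (1)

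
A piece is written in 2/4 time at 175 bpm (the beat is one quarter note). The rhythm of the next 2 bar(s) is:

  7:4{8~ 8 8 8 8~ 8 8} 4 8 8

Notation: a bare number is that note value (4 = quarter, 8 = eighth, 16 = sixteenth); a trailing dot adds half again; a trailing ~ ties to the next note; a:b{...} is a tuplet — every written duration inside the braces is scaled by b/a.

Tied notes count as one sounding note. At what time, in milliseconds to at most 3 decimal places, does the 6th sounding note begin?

1. 0.0ms @ 0 + 195.918ms (4/7)
2. 195.918ms @ 4/7 + 97.959ms (2/7)
3. 293.878ms @ 6/7 + 97.959ms (2/7)
4. 391.837ms @ 8/7 + 195.918ms (4/7)
5. 587.755ms @ 12/7 + 97.959ms (2/7)
6. 685.714ms @ 2 + 342.857ms (1)
7. 1028.571ms @ 3 + 171.429ms (1/2)
8. 1200.0ms @ 7/2 + 171.429ms (1/2)

note 6 onset = 2b = 685.714ms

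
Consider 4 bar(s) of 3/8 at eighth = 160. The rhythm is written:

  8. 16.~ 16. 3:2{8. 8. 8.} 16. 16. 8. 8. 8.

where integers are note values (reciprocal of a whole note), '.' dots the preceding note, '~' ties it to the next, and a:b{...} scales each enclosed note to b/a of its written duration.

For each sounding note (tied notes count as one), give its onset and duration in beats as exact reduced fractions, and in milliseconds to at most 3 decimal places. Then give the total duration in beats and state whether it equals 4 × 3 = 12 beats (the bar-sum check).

1) 0.0ms=0b +562.5ms=3/2b
2) 562.5ms=3/2b +562.5ms=3/2b
3) 1125.0ms=3b +375.0ms=1b
4) 1500.0ms=4b +375.0ms=1b
5) 1875.0ms=5b +375.0ms=1b
6) 2250.0ms=6b +281.25ms=3/4b
7) 2531.25ms=27/4b +281.25ms=3/4b
8) 2812.5ms=15/2b +562.5ms=3/2b
9) 3375.0ms=9b +562.5ms=3/2b
10) 3937.5ms=21/2b +562.5ms=3/2b
Σ=12b of 12 (160bpm 3/8) — PASS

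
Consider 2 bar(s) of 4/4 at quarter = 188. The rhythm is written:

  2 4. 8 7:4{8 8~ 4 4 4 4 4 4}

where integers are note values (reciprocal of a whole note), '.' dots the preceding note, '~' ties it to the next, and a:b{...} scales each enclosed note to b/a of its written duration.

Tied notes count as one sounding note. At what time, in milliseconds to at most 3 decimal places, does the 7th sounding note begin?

1. 0.0ms @ 0 + 638.298ms (2)
2. 638.298ms @ 2 + 478.723ms (3/2)
3. 1117.021ms @ 7/2 + 159.574ms (1/2)
4. 1276.596ms @ 4 + 91.185ms (2/7)
5. 1367.781ms @ 30/7 + 273.556ms (6/7)
6. 1641.337ms @ 36/7 + 182.371ms (4/7)
7. 1823.708ms @ 40/7 + 182.371ms (4/7)
8. 2006.079ms @ 44/7 + 182.371ms (4/7)
9. 2188.45ms @ 48/7 + 182.371ms (4/7)
10. 2370.821ms @ 52/7 + 182.371ms (4/7)

note 7 onset = 40/7b = 1823.708ms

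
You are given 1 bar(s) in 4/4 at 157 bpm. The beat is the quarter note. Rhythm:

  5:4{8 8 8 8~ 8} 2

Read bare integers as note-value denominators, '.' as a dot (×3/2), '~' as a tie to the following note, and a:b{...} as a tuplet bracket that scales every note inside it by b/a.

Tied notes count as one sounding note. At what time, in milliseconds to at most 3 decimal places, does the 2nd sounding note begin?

1. 0.0ms @ 0 + 152.866ms (2/5)
2. 152.866ms @ 2/5 + 152.866ms (2/5)
3. 305.732ms @ 4/5 + 152.866ms (2/5)
4. 458.599ms @ 6/5 + 305.732ms (4/5)
5. 764.331ms @ 2 + 764.331ms (2)

note 2 onset = 2/5b = 152.866ms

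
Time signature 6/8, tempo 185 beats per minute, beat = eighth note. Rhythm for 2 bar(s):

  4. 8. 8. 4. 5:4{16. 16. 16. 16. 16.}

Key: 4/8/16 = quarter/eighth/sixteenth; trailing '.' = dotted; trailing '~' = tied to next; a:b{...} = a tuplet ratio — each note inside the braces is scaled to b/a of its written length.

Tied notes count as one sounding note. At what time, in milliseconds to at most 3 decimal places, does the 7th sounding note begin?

note 7 onset = 51/5b = 3308.108ms

1. 0.0ms @ 0 + 972.973ms (3)
2. 972.973ms @ 3 + 486.486ms (3/2)
3. 1459.459ms @ 9/2 + 486.486ms (3/2)
4. 1945.946ms @ 6 + 972.973ms (3)
5. 2918.919ms @ 9 + 194.595ms (3/5)
6. 3113.514ms @ 48/5 + 194.595ms (3/5)
7. 3308.108ms @ 51/5 + 194.595ms (3/5)
8. 3502.703ms @ 54/5 + 194.595ms (3/5)
9. 3697.297ms @ 57/5 + 194.595ms (3/5)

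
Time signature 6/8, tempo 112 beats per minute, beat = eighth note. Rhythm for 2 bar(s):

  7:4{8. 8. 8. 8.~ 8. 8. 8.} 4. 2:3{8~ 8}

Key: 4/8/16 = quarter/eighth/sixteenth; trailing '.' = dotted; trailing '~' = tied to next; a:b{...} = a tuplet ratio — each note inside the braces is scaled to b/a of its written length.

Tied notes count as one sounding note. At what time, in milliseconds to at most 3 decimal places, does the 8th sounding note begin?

1. 0.0ms @ 0 + 459.184ms (6/7)
2. 459.184ms @ 6/7 + 459.184ms (6/7)
3. 918.367ms @ 12/7 + 459.184ms (6/7)
4. 1377.551ms @ 18/7 + 918.367ms (12/7)
5. 2295.918ms @ 30/7 + 459.184ms (6/7)
6. 2755.102ms @ 36/7 + 459.184ms (6/7)
7. 3214.286ms @ 6 + 1607.143ms (3)
8. 4821.429ms @ 9 + 1607.143ms (3)

note 8 onset = 9b = 4821.429ms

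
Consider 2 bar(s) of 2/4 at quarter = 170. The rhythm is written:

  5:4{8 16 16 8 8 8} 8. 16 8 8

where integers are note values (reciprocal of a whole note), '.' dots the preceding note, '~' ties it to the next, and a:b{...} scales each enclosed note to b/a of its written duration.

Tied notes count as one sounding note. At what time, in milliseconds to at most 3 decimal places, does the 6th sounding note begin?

note 6 onset = 8/5b = 564.706ms

1. 0.0ms @ 0 + 141.176ms (2/5)
2. 141.176ms @ 2/5 + 70.588ms (1/5)
3. 211.765ms @ 3/5 + 70.588ms (1/5)
4. 282.353ms @ 4/5 + 141.176ms (2/5)
5. 423.529ms @ 6/5 + 141.176ms (2/5)
6. 564.706ms @ 8/5 + 141.176ms (2/5)
7. 705.882ms @ 2 + 264.706ms (3/4)
8. 970.588ms @ 11/4 + 88.235ms (1/4)
9. 1058.824ms @ 3 + 176.471ms (1/2)
10. 1235.294ms @ 7/2 + 176.471ms (1/2)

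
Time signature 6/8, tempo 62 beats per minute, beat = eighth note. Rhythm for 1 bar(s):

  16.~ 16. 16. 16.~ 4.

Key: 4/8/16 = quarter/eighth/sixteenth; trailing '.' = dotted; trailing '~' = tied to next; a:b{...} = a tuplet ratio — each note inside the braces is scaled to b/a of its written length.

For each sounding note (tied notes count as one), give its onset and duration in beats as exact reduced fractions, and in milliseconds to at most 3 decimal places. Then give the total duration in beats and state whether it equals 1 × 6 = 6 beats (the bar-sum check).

1) 0.0ms=0b +1451.613ms=3/2b
2) 1451.613ms=3/2b +725.806ms=3/4b
3) 2177.419ms=9/4b +3629.032ms=15/4b
Σ=6b of 6 (62bpm 6/8) — PASS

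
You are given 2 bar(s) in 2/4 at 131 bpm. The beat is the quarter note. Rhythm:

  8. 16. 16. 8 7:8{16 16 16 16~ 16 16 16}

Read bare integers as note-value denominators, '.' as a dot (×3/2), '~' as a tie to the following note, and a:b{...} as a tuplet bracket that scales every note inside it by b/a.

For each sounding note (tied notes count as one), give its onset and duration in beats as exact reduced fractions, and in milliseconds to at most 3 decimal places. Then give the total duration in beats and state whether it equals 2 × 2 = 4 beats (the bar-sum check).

1) 0.0ms=0b +343.511ms=3/4b
2) 343.511ms=3/4b +171.756ms=3/8b
3) 515.267ms=9/8b +171.756ms=3/8b
4) 687.023ms=3/2b +229.008ms=1/2b
5) 916.031ms=2b +130.862ms=2/7b
6) 1046.892ms=16/7b +130.862ms=2/7b
7) 1177.754ms=18/7b +130.862ms=2/7b
8) 1308.615ms=20/7b +261.723ms=4/7b
9) 1570.338ms=24/7b +130.862ms=2/7b
10) 1701.2ms=26/7b +130.862ms=2/7b
Σ=4b of 4 (131bpm 2/4) — PASS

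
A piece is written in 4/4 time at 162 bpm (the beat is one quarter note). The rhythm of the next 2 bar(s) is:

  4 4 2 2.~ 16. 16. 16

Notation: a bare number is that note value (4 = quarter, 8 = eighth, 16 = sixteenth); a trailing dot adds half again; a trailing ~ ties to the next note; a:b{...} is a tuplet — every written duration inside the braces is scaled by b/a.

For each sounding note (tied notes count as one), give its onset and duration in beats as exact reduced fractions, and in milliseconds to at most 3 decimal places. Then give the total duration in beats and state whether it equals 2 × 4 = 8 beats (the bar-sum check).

1) 0.0ms=0b +370.37ms=1b
2) 370.37ms=1b +370.37ms=1b
3) 740.741ms=2b +740.741ms=2b
4) 1481.481ms=4b +1250.0ms=27/8b
5) 2731.481ms=59/8b +138.889ms=3/8b
6) 2870.37ms=31/4b +92.593ms=1/4b
Σ=8b of 8 (162bpm 4/4) — PASS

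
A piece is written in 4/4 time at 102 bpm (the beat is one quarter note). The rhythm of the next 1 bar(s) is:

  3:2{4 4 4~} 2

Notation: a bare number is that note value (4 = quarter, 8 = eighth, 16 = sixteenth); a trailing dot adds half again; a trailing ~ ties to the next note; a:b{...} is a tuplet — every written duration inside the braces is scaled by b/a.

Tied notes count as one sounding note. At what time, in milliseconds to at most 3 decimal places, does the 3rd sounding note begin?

1. 0.0ms @ 0 + 392.157ms (2/3)
2. 392.157ms @ 2/3 + 392.157ms (2/3)
3. 784.314ms @ 4/3 + 1568.627ms (8/3)

note 3 onset = 4/3b = 784.314ms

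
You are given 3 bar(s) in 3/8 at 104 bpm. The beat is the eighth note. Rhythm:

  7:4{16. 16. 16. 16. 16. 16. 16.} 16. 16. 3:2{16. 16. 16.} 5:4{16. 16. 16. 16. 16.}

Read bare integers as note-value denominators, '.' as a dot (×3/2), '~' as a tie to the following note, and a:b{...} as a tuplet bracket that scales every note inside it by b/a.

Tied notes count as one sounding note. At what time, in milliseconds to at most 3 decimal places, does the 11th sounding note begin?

note 11 onset = 5b = 2884.615ms

1. 0.0ms @ 0 + 247.253ms (3/7)
2. 247.253ms @ 3/7 + 247.253ms (3/7)
3. 494.505ms @ 6/7 + 247.253ms (3/7)
4. 741.758ms @ 9/7 + 247.253ms (3/7)
5. 989.011ms @ 12/7 + 247.253ms (3/7)
6. 1236.264ms @ 15/7 + 247.253ms (3/7)
7. 1483.516ms @ 18/7 + 247.253ms (3/7)
8. 1730.769ms @ 3 + 432.692ms (3/4)
9. 2163.462ms @ 15/4 + 432.692ms (3/4)
10. 2596.154ms @ 9/2 + 288.462ms (1/2)
11. 2884.615ms @ 5 + 288.462ms (1/2)
12. 3173.077ms @ 11/2 + 288.462ms (1/2)
13. 3461.538ms @ 6 + 346.154ms (3/5)
14. 3807.692ms @ 33/5 + 346.154ms (3/5)
15. 4153.846ms @ 36/5 + 346.154ms (3/5)
16. 4500.0ms @ 39/5 + 346.154ms (3/5)
17. 4846.154ms @ 42/5 + 346.154ms (3/5)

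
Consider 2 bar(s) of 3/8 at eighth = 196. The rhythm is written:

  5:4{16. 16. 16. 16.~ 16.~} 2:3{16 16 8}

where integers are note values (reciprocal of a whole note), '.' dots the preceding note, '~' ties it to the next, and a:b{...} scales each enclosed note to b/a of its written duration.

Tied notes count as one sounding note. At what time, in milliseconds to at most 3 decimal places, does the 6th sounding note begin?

1. 0.0ms @ 0 + 183.673ms (3/5)
2. 183.673ms @ 3/5 + 183.673ms (3/5)
3. 367.347ms @ 6/5 + 183.673ms (3/5)
4. 551.02ms @ 9/5 + 596.939ms (39/20)
5. 1147.959ms @ 15/4 + 229.592ms (3/4)
6. 1377.551ms @ 9/2 + 459.184ms (3/2)

note 6 onset = 9/2b = 1377.551ms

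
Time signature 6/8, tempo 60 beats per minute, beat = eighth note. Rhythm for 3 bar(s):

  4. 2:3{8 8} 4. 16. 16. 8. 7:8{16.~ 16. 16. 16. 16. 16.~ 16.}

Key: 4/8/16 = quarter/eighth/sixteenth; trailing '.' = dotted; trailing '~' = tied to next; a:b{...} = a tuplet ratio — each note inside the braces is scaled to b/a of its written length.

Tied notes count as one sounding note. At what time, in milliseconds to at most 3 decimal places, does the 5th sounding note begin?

note 5 onset = 9b = 9000.0ms

1. 0.0ms @ 0 + 3000.0ms (3)
2. 3000.0ms @ 3 + 1500.0ms (3/2)
3. 4500.0ms @ 9/2 + 1500.0ms (3/2)
4. 6000.0ms @ 6 + 3000.0ms (3)
5. 9000.0ms @ 9 + 750.0ms (3/4)
6. 9750.0ms @ 39/4 + 750.0ms (3/4)
7. 10500.0ms @ 21/2 + 1500.0ms (3/2)
8. 12000.0ms @ 12 + 1714.286ms (12/7)
9. 13714.286ms @ 96/7 + 857.143ms (6/7)
10. 14571.429ms @ 102/7 + 857.143ms (6/7)
11. 15428.571ms @ 108/7 + 857.143ms (6/7)
12. 16285.714ms @ 114/7 + 1714.286ms (12/7)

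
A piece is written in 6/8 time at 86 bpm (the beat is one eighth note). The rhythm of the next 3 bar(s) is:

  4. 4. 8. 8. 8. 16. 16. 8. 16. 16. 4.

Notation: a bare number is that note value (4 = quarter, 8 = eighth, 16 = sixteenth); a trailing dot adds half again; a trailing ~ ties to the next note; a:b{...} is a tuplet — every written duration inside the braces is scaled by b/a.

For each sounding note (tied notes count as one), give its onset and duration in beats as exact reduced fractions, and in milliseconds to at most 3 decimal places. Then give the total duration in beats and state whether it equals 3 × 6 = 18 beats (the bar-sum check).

1) 0.0ms=0b +2093.023ms=3b
2) 2093.023ms=3b +2093.023ms=3b
3) 4186.047ms=6b +1046.512ms=3/2b
4) 5232.558ms=15/2b +1046.512ms=3/2b
5) 6279.07ms=9b +1046.512ms=3/2b
6) 7325.581ms=21/2b +523.256ms=3/4b
7) 7848.837ms=45/4b +523.256ms=3/4b
8) 8372.093ms=12b +1046.512ms=3/2b
9) 9418.605ms=27/2b +523.256ms=3/4b
10) 9941.86ms=57/4b +523.256ms=3/4b
11) 10465.116ms=15b +2093.023ms=3b
Σ=18b of 18 (86bpm 6/8) — PASS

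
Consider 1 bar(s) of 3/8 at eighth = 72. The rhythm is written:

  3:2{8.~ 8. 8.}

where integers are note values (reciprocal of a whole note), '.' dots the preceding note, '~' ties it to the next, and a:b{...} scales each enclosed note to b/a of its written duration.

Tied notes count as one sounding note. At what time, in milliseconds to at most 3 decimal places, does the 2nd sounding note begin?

note 2 onset = 2b = 1666.667ms

1. 0.0ms @ 0 + 1666.667ms (2)
2. 1666.667ms @ 2 + 833.333ms (1)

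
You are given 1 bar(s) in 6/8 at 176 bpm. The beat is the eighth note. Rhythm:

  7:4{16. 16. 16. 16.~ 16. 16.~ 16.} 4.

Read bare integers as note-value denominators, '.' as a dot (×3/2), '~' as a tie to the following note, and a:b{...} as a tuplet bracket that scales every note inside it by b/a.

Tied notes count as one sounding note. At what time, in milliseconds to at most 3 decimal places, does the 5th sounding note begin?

note 5 onset = 15/7b = 730.519ms

1. 0.0ms @ 0 + 146.104ms (3/7)
2. 146.104ms @ 3/7 + 146.104ms (3/7)
3. 292.208ms @ 6/7 + 146.104ms (3/7)
4. 438.312ms @ 9/7 + 292.208ms (6/7)
5. 730.519ms @ 15/7 + 292.208ms (6/7)
6. 1022.727ms @ 3 + 1022.727ms (3)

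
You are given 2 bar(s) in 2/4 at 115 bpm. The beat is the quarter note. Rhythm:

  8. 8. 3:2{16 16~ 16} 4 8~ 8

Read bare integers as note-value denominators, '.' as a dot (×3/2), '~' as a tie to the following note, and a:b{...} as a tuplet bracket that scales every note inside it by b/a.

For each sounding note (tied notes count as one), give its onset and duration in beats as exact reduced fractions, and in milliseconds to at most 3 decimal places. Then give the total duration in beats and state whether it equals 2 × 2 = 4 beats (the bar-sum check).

1) 0.0ms=0b +391.304ms=3/4b
2) 391.304ms=3/4b +391.304ms=3/4b
3) 782.609ms=3/2b +86.957ms=1/6b
4) 869.565ms=5/3b +173.913ms=1/3b
5) 1043.478ms=2b +521.739ms=1b
6) 1565.217ms=3b +521.739ms=1b
Σ=4b of 4 (115bpm 2/4) — PASS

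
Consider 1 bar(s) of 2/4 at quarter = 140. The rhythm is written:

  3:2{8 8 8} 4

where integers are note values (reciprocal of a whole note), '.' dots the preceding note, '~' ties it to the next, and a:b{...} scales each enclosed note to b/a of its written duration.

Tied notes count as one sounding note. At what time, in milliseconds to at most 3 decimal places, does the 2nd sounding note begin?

1. 0.0ms @ 0 + 142.857ms (1/3)
2. 142.857ms @ 1/3 + 142.857ms (1/3)
3. 285.714ms @ 2/3 + 142.857ms (1/3)
4. 428.571ms @ 1 + 428.571ms (1)

note 2 onset = 1/3b = 142.857ms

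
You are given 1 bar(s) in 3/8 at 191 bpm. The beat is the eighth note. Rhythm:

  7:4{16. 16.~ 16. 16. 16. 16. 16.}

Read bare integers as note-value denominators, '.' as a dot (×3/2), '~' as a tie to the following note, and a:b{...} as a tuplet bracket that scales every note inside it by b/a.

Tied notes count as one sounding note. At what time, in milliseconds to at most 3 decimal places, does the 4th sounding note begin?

note 4 onset = 12/7b = 538.519ms

1. 0.0ms @ 0 + 134.63ms (3/7)
2. 134.63ms @ 3/7 + 269.26ms (6/7)
3. 403.889ms @ 9/7 + 134.63ms (3/7)
4. 538.519ms @ 12/7 + 134.63ms (3/7)
5. 673.149ms @ 15/7 + 134.63ms (3/7)
6. 807.779ms @ 18/7 + 134.63ms (3/7)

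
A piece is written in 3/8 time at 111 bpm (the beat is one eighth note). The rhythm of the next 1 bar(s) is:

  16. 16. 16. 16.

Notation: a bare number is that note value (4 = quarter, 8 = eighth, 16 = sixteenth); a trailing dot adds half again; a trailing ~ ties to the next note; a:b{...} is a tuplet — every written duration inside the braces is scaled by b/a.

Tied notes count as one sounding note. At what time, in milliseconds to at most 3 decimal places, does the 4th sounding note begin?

note 4 onset = 9/4b = 1216.216ms

1. 0.0ms @ 0 + 405.405ms (3/4)
2. 405.405ms @ 3/4 + 405.405ms (3/4)
3. 810.811ms @ 3/2 + 405.405ms (3/4)
4. 1216.216ms @ 9/4 + 405.405ms (3/4)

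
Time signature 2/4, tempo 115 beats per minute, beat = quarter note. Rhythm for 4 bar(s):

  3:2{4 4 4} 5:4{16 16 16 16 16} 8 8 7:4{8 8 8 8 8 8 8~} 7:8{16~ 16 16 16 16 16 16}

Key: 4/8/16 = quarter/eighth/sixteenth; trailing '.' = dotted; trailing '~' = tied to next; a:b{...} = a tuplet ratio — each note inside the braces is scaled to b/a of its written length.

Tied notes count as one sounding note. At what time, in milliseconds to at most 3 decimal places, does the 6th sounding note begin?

1. 0.0ms @ 0 + 347.826ms (2/3)
2. 347.826ms @ 2/3 + 347.826ms (2/3)
3. 695.652ms @ 4/3 + 347.826ms (2/3)
4. 1043.478ms @ 2 + 104.348ms (1/5)
5. 1147.826ms @ 11/5 + 104.348ms (1/5)
6. 1252.174ms @ 12/5 + 104.348ms (1/5)
7. 1356.522ms @ 13/5 + 104.348ms (1/5)
8. 1460.87ms @ 14/5 + 104.348ms (1/5)
9. 1565.217ms @ 3 + 260.87ms (1/2)
10. 1826.087ms @ 7/2 + 260.87ms (1/2)
11. 2086.957ms @ 4 + 149.068ms (2/7)
12. 2236.025ms @ 30/7 + 149.068ms (2/7)
13. 2385.093ms @ 32/7 + 149.068ms (2/7)
14. 2534.161ms @ 34/7 + 149.068ms (2/7)
15. 2683.23ms @ 36/7 + 149.068ms (2/7)
16. 2832.298ms @ 38/7 + 149.068ms (2/7)
17. 2981.366ms @ 40/7 + 447.205ms (6/7)
18. 3428.571ms @ 46/7 + 149.068ms (2/7)
19. 3577.64ms @ 48/7 + 149.068ms (2/7)
20. 3726.708ms @ 50/7 + 149.068ms (2/7)
21. 3875.776ms @ 52/7 + 149.068ms (2/7)
22. 4024.845ms @ 54/7 + 149.068ms (2/7)

note 6 onset = 12/5b = 1252.174ms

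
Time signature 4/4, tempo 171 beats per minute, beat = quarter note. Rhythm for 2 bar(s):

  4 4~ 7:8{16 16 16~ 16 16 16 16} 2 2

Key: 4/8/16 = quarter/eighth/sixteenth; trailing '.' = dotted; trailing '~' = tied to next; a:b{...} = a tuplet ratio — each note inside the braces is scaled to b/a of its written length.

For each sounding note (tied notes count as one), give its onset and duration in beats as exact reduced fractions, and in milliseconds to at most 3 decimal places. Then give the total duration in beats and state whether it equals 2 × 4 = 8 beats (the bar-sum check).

1) 0.0ms=0b +350.877ms=1b
2) 350.877ms=1b +451.128ms=9/7b
3) 802.005ms=16/7b +100.251ms=2/7b
4) 902.256ms=18/7b +200.501ms=4/7b
5) 1102.757ms=22/7b +100.251ms=2/7b
6) 1203.008ms=24/7b +100.251ms=2/7b
7) 1303.258ms=26/7b +100.251ms=2/7b
8) 1403.509ms=4b +701.754ms=2b
9) 2105.263ms=6b +701.754ms=2b
Σ=8b of 8 (171bpm 4/4) — PASS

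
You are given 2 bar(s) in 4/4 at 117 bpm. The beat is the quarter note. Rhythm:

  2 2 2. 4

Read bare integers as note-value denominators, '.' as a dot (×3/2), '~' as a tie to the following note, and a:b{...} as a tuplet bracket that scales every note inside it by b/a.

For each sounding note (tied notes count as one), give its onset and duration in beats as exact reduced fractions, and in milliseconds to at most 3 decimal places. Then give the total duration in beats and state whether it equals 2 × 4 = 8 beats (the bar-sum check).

1) 0.0ms=0b +1025.641ms=2b
2) 1025.641ms=2b +1025.641ms=2b
3) 2051.282ms=4b +1538.462ms=3b
4) 3589.744ms=7b +512.821ms=1b
Σ=8b of 8 (117bpm 4/4) — PASS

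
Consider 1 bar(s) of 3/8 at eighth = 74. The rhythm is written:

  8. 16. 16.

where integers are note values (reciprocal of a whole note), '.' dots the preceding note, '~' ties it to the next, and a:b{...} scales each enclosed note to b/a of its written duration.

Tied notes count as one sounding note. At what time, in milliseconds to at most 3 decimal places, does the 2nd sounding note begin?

1. 0.0ms @ 0 + 1216.216ms (3/2)
2. 1216.216ms @ 3/2 + 608.108ms (3/4)
3. 1824.324ms @ 9/4 + 608.108ms (3/4)

note 2 onset = 3/2b = 1216.216ms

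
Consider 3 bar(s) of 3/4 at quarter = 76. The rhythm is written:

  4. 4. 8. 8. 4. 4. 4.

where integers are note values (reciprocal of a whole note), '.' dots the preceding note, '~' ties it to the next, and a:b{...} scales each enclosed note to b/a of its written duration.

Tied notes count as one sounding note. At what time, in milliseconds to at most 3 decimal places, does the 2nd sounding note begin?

note 2 onset = 3/2b = 1184.211ms

1. 0.0ms @ 0 + 1184.211ms (3/2)
2. 1184.211ms @ 3/2 + 1184.211ms (3/2)
3. 2368.421ms @ 3 + 592.105ms (3/4)
4. 2960.526ms @ 15/4 + 592.105ms (3/4)
5. 3552.632ms @ 9/2 + 1184.211ms (3/2)
6. 4736.842ms @ 6 + 1184.211ms (3/2)
7. 5921.053ms @ 15/2 + 1184.211ms (3/2)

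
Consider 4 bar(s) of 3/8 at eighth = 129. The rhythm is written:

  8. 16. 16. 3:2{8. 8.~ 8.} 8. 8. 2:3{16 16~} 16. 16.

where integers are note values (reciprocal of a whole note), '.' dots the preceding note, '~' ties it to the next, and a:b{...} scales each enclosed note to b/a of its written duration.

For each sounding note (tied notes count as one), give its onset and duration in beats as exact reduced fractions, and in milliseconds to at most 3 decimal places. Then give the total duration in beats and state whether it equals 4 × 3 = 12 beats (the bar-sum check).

1) 0.0ms=0b +697.674ms=3/2b
2) 697.674ms=3/2b +348.837ms=3/4b
3) 1046.512ms=9/4b +348.837ms=3/4b
4) 1395.349ms=3b +465.116ms=1b
5) 1860.465ms=4b +930.233ms=2b
6) 2790.698ms=6b +697.674ms=3/2b
7) 3488.372ms=15/2b +697.674ms=3/2b
8) 4186.047ms=9b +348.837ms=3/4b
9) 4534.884ms=39/4b +697.674ms=3/2b
10) 5232.558ms=45/4b +348.837ms=3/4b
Σ=12b of 12 (129bpm 3/8) — PASS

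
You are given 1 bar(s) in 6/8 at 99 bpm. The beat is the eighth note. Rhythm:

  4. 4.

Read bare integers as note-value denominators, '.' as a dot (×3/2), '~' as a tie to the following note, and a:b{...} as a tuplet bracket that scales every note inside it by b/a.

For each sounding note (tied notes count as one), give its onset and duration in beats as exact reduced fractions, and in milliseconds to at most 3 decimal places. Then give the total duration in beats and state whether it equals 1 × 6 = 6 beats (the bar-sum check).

1) 0.0ms=0b +1818.182ms=3b
2) 1818.182ms=3b +1818.182ms=3b
Σ=6b of 6 (99bpm 6/8) — PASS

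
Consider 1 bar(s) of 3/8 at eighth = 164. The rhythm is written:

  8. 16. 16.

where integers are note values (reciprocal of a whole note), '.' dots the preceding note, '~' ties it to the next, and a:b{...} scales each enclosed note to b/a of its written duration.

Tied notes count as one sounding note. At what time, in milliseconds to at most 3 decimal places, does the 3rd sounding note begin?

1. 0.0ms @ 0 + 548.78ms (3/2)
2. 548.78ms @ 3/2 + 274.39ms (3/4)
3. 823.171ms @ 9/4 + 274.39ms (3/4)

note 3 onset = 9/4b = 823.171ms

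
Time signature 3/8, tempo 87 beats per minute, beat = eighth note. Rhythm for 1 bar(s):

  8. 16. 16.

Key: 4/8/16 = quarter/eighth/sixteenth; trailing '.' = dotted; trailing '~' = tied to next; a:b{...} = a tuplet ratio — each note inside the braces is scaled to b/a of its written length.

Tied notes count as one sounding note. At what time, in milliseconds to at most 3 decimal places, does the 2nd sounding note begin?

1. 0.0ms @ 0 + 1034.483ms (3/2)
2. 1034.483ms @ 3/2 + 517.241ms (3/4)
3. 1551.724ms @ 9/4 + 517.241ms (3/4)

note 2 onset = 3/2b = 1034.483ms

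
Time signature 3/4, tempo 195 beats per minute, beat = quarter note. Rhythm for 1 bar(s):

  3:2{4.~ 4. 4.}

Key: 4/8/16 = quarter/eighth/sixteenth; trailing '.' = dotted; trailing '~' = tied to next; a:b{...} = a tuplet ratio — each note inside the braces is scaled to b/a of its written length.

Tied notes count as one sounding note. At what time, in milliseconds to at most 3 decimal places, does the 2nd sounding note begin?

note 2 onset = 2b = 615.385ms

1. 0.0ms @ 0 + 615.385ms (2)
2. 615.385ms @ 2 + 307.692ms (1)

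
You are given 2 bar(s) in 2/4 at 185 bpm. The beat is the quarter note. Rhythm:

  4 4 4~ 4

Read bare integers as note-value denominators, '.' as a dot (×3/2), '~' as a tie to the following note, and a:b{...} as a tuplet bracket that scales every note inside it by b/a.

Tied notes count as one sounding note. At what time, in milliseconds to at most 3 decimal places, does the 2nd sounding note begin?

1. 0.0ms @ 0 + 324.324ms (1)
2. 324.324ms @ 1 + 324.324ms (1)
3. 648.649ms @ 2 + 648.649ms (2)

note 2 onset = 1b = 324.324ms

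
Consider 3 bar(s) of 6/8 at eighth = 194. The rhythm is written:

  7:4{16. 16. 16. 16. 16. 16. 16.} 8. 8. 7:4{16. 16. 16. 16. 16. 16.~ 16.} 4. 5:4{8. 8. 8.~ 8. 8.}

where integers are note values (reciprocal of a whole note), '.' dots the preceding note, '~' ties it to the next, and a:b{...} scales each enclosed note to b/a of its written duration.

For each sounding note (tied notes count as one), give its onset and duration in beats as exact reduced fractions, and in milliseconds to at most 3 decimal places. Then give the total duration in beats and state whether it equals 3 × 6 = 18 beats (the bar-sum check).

1) 0.0ms=0b +132.548ms=3/7b
2) 132.548ms=3/7b +132.548ms=3/7b
3) 265.096ms=6/7b +132.548ms=3/7b
4) 397.644ms=9/7b +132.548ms=3/7b
5) 530.191ms=12/7b +132.548ms=3/7b
6) 662.739ms=15/7b +132.548ms=3/7b
7) 795.287ms=18/7b +132.548ms=3/7b
8) 927.835ms=3b +463.918ms=3/2b
9) 1391.753ms=9/2b +463.918ms=3/2b
10) 1855.67ms=6b +132.548ms=3/7b
11) 1988.218ms=45/7b +132.548ms=3/7b
12) 2120.766ms=48/7b +132.548ms=3/7b
13) 2253.314ms=51/7b +132.548ms=3/7b
14) 2385.862ms=54/7b +132.548ms=3/7b
15) 2518.409ms=57/7b +265.096ms=6/7b
16) 2783.505ms=9b +927.835ms=3b
17) 3711.34ms=12b +371.134ms=6/5b
18) 4082.474ms=66/5b +371.134ms=6/5b
19) 4453.608ms=72/5b +742.268ms=12/5b
20) 5195.876ms=84/5b +371.134ms=6/5b
Σ=18b of 18 (194bpm 6/8) — PASS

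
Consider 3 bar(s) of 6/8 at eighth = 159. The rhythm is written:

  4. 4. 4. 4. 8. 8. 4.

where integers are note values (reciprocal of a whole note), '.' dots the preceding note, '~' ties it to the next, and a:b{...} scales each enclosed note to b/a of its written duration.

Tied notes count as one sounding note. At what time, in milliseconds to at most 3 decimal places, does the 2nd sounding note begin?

1. 0.0ms @ 0 + 1132.075ms (3)
2. 1132.075ms @ 3 + 1132.075ms (3)
3. 2264.151ms @ 6 + 1132.075ms (3)
4. 3396.226ms @ 9 + 1132.075ms (3)
5. 4528.302ms @ 12 + 566.038ms (3/2)
6. 5094.34ms @ 27/2 + 566.038ms (3/2)
7. 5660.377ms @ 15 + 1132.075ms (3)

note 2 onset = 3b = 1132.075ms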